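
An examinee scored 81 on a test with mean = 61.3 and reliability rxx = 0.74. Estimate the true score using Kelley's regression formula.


T_est = rxx * X + (1 - rxx) * mean
T_est = 0.74 * 81 + 0.26 * 61.3
T_est = 59.94 + 15.938
T_est = 75.878

75.878


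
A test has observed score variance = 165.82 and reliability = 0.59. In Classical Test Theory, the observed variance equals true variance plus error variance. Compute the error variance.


var_true = rxx * var_obs = 0.59 * 165.82 = 97.8338
var_error = var_obs - var_true
var_error = 165.82 - 97.8338
var_error = 67.9862

67.9862


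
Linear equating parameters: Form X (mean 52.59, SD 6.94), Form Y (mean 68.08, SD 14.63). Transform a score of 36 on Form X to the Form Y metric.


slope = SD_Y / SD_X = 14.63 / 6.94 ~ 2.1081
intercept = mean_Y - slope * mean_X = 68.08 - (14.63 / 6.94) * 52.59 ~ -42.7834
Y = slope * X + intercept. To avoid rounding drift from the rounded slope/intercept, evaluate the equivalent form Y = mean_Y + SD_Y * (X - mean_X) / SD_X at full precision:
Y = 68.08 + 14.63 * (36 - 52.59) / 6.94
Y = 68.08 - 14.63 * 16.59 / 6.94
Y = 68.08 - 242.7117 / 6.94
Y = 68.08 - 34.9729
Y = 33.1071

33.1071


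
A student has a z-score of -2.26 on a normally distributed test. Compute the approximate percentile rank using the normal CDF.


CDF(z) = 0.5 * (1 + erf(z/sqrt(2)))
erf(-1.5981) = -0.9762
CDF = 0.0119
Percentile rank = 0.0119 * 100 = 1.19

1.19


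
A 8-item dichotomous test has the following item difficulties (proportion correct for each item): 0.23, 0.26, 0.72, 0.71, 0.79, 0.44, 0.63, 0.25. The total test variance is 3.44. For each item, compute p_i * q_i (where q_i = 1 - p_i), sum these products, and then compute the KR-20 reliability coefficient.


For each item, compute p_i * q_i:
  Item 1: 0.23 * 0.77 = 0.1771
  Item 2: 0.26 * 0.74 = 0.1924
  Item 3: 0.72 * 0.28 = 0.2016
  Item 4: 0.71 * 0.29 = 0.2059
  Item 5: 0.79 * 0.21 = 0.1659
  Item 6: 0.44 * 0.56 = 0.2464
  Item 7: 0.63 * 0.37 = 0.2331
  Item 8: 0.25 * 0.75 = 0.1875
Sum(p_i * q_i) = 0.1771 + 0.1924 + 0.2016 + 0.2059 + 0.1659 + 0.2464 + 0.2331 + 0.1875 = 1.6099
KR-20 = (k/(k-1)) * (1 - Sum(p_i*q_i) / Var_total)
= (8/7) * (1 - 1.6099/3.44)
= 1.1429 * 0.532
KR-20 = 0.608

0.608


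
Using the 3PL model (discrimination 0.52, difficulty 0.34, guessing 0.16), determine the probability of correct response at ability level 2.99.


logit = 0.52*(2.99 - 0.34) = 1.378
P* = 1/(1 + exp(-1.378)) = 0.7987
P = 0.16 + (1 - 0.16) * 0.7987
P = 0.8309

0.8309


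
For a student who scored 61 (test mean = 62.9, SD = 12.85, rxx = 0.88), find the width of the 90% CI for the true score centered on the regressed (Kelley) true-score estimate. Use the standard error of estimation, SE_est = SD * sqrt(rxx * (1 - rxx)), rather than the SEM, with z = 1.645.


True score estimate = 0.88*61 + 0.12*62.9 = 61.228
SE_est = SD * sqrt(rxx * (1 - rxx)) = 12.85 * sqrt(0.88 * 0.12) = 12.85 * sqrt(0.1056) = 4.175756
CI = T_est +/- z * SE_est, so width = 2 * z * SE_est = 2 * 1.645 * 4.175756
Width = 13.7382

13.7382


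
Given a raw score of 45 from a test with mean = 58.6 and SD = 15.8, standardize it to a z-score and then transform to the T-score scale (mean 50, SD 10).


z = (X - mean) / SD = (45 - 58.6) / 15.8
z = -13.6 / 15.8
z = -0.8608
T-score = T = 50 + 10z
Carry z at full precision (z = -13.6 / 15.8) into the conversion:
T-score = 50 + 10 * (-13.6 / 15.8) = 50 + -136 / 15.8
T-score = 50 + -8.6076
T-score = 41.3924

41.3924


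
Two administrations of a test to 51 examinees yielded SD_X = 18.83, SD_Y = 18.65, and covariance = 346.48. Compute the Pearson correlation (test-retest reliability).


r = cov(X,Y) / (SD_X * SD_Y)
r = 346.48 / (18.83 * 18.65)
r = 346.48 / 351.1795
r = 0.9866

0.9866


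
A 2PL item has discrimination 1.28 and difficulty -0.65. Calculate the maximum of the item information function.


For 2PL, max info at theta = b = -0.65
I_max = a^2 / 4 = 1.28^2 / 4
= 1.6384 / 4
I_max = 0.4096

0.4096


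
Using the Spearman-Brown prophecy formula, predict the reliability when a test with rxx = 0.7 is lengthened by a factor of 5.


r_new = (n * rxx) / (1 + (n-1) * rxx)
r_new = (5 * 0.7) / (1 + 4 * 0.7)
r_new = 3.5 / 3.8
r_new = 0.9211

0.9211


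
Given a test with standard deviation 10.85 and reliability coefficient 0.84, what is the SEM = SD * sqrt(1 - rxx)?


SEM = SD * sqrt(1 - rxx)
SEM = 10.85 * sqrt(1 - 0.84)
SEM = 10.85 * sqrt(0.16) = 10.85 * 0.4
SEM = 4.34

4.34


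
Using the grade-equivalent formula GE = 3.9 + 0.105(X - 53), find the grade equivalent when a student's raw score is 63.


raw - median = 63 - 53 = 10
slope * diff = 0.105 * 10 = 1.05
GE = 3.9 + 1.05
GE = 4.95

4.95


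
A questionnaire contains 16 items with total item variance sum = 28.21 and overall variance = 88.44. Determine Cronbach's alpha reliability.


alpha = (k/(k-1)) * (1 - sum(si^2)/s_total^2)
= (16/15) * (1 - 28.21/88.44)
alpha = 0.7264

0.7264


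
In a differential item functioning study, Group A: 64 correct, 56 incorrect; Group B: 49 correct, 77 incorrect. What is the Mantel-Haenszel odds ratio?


Odds_A = 64/56 = 1.1429
Odds_B = 49/77 = 0.6364
OR = Odds_A / Odds_B = 1.1429 / 0.6364
Exactly, OR = (64 * 77) / (56 * 49) = 4928 / 2744
OR = 1.7959

1.7959


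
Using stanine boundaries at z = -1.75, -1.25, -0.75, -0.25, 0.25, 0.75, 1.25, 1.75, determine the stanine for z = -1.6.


Stanine boundaries: [-1.75, -1.25, -0.75, -0.25, 0.25, 0.75, 1.25, 1.75]
z = -1.6
Check each boundary:
  z >= -1.75 -> could be stanine 2
  z < -1.25
  z < -0.75
  z < -0.25
  z < 0.25
  z < 0.75
  z < 1.25
  z < 1.75
Highest qualifying boundary gives stanine = 2

2


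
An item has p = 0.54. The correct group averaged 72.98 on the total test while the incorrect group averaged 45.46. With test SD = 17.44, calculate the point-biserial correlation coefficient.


q = 1 - p = 0.46
rpb = ((M1 - M0) / SD) * sqrt(p * q)
rpb = ((72.98 - 45.46) / 17.44) * sqrt(0.54 * 0.46)
rpb = 0.7865

0.7865


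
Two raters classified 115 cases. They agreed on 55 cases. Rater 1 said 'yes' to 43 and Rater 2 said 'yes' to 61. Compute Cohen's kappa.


P_o = 55/115 = 0.478261
P_e = (43*61 + 72*54) / 13225 = 0.492325
kappa = (P_o - P_e) / (1 - P_e)
kappa = (0.478261 - 0.492325) / (1 - 0.492325)
kappa = -0.0277

-0.0277


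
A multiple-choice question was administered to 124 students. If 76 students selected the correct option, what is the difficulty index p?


Item difficulty p = number correct / total examinees
p = 76 / 124
p = 0.6129

0.6129


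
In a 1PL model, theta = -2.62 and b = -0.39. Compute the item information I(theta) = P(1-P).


P = 1/(1+exp(-(-2.62--0.39))) = 0.0971
I = P*(1-P) = 0.0971 * 0.9029
I = 0.0877

0.0877


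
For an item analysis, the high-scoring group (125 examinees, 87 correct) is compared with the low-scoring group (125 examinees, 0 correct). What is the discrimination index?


p_upper = 87/125 = 0.696
p_lower = 0/125 = 0.0
D = 0.696 - 0.0 = 0.696

0.696


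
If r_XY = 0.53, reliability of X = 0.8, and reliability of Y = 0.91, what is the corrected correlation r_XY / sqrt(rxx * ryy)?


r_corrected = rxy / sqrt(rxx * ryy)
= 0.53 / sqrt(0.8 * 0.91)
= 0.53 / sqrt(0.728)
= 0.53 / 0.853229
r_corrected = 0.6212

0.6212


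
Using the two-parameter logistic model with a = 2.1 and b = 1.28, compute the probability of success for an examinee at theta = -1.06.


a*(theta - b) = 2.1 * (-1.06 - 1.28) = -4.914
exp(--4.914) = 136.1831
P = 1 / (1 + 136.1831)
P = 0.0073

0.0073


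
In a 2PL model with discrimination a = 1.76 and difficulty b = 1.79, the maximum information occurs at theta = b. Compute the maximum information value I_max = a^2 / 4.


For 2PL, max info at theta = b = 1.79
I_max = a^2 / 4 = 1.76^2 / 4
= 3.0976 / 4
I_max = 0.7744

0.7744


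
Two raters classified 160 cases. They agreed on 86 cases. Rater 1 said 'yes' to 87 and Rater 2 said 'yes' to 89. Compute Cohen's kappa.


P_o = 86/160 = 0.5375
P_e = (87*89 + 73*71) / 25600 = 0.504922
kappa = (P_o - P_e) / (1 - P_e)
kappa = (0.5375 - 0.504922) / (1 - 0.504922)
kappa = 0.0658

0.0658


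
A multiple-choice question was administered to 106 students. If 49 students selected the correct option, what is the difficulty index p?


Item difficulty p = number correct / total examinees
p = 49 / 106
p = 0.4623

0.4623


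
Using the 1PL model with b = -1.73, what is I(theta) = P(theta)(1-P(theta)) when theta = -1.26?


P = 1/(1+exp(-(-1.26--1.73))) = 0.6154
I = P*(1-P) = 0.6154 * 0.3846
I = 0.2367

0.2367


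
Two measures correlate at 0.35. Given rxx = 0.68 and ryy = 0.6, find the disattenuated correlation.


r_corrected = rxy / sqrt(rxx * ryy)
= 0.35 / sqrt(0.68 * 0.6)
= 0.35 / sqrt(0.408)
= 0.35 / 0.638749
r_corrected = 0.5479

0.5479


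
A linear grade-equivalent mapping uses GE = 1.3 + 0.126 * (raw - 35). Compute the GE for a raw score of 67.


raw - median = 67 - 35 = 32
slope * diff = 0.126 * 32 = 4.032
GE = 1.3 + 4.032
GE = 5.332

5.332


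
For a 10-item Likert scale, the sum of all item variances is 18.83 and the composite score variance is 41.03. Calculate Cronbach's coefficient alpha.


alpha = (k/(k-1)) * (1 - sum(si^2)/s_total^2)
= (10/9) * (1 - 18.83/41.03)
alpha = 0.6012

0.6012


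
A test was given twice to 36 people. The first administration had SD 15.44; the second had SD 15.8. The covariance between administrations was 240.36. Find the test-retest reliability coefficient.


r = cov(X,Y) / (SD_X * SD_Y)
r = 240.36 / (15.44 * 15.8)
r = 240.36 / 243.952
r = 0.9853

0.9853


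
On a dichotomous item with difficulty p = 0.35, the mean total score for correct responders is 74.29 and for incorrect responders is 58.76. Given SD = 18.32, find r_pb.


q = 1 - p = 0.65
rpb = ((M1 - M0) / SD) * sqrt(p * q)
rpb = ((74.29 - 58.76) / 18.32) * sqrt(0.35 * 0.65)
rpb = 0.4043

0.4043


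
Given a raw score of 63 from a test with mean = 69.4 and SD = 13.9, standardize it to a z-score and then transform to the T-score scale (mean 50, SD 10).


z = (X - mean) / SD = (63 - 69.4) / 13.9
z = -6.4 / 13.9
z = -0.4604
T-score = T = 50 + 10z
Carry z at full precision (z = -6.4 / 13.9) into the conversion:
T-score = 50 + 10 * (-6.4 / 13.9) = 50 + -64 / 13.9
T-score = 50 + -4.6043
T-score = 45.3957

45.3957


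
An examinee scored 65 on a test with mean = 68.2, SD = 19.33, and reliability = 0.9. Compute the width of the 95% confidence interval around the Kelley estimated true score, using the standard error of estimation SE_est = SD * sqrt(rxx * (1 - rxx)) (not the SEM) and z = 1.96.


True score estimate = 0.9*65 + 0.1*68.2 = 65.32
SE_est = SD * sqrt(rxx * (1 - rxx)) = 19.33 * sqrt(0.9 * 0.1) = 19.33 * sqrt(0.09) = 5.799
CI = T_est +/- z * SE_est, so width = 2 * z * SE_est = 2 * 1.96 * 5.799
Width = 22.7321

22.7321


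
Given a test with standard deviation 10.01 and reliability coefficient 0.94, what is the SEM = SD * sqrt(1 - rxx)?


SEM = SD * sqrt(1 - rxx)
SEM = 10.01 * sqrt(1 - 0.94)
SEM = 10.01 * sqrt(0.06) = 10.01 * 0.244949
SEM = 2.4519

2.4519


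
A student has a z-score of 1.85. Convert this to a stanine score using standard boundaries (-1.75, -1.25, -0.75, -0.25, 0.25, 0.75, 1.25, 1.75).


Stanine boundaries: [-1.75, -1.25, -0.75, -0.25, 0.25, 0.75, 1.25, 1.75]
z = 1.85
Check each boundary:
  z >= -1.75 -> could be stanine 2
  z >= -1.25 -> could be stanine 3
  z >= -0.75 -> could be stanine 4
  z >= -0.25 -> could be stanine 5
  z >= 0.25 -> could be stanine 6
  z >= 0.75 -> could be stanine 7
  z >= 1.25 -> could be stanine 8
  z >= 1.75 -> could be stanine 9
Highest qualifying boundary gives stanine = 9

9


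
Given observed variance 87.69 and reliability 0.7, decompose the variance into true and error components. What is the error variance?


var_true = rxx * var_obs = 0.7 * 87.69 = 61.383
var_error = var_obs - var_true
var_error = 87.69 - 61.383
var_error = 26.307

26.307


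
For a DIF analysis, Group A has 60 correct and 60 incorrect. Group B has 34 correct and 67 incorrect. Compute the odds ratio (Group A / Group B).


Odds_A = 60/60 = 1.0
Odds_B = 34/67 = 0.5075
OR = Odds_A / Odds_B = 1.0 / 0.5075
Exactly, OR = (60 * 67) / (60 * 34) = 4020 / 2040
OR = 1.9706

1.9706


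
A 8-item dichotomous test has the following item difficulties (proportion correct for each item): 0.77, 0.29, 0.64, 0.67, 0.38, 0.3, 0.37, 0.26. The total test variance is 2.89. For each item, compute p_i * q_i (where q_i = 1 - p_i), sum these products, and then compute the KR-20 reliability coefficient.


For each item, compute p_i * q_i:
  Item 1: 0.77 * 0.23 = 0.1771
  Item 2: 0.29 * 0.71 = 0.2059
  Item 3: 0.64 * 0.36 = 0.2304
  Item 4: 0.67 * 0.33 = 0.2211
  Item 5: 0.38 * 0.62 = 0.2356
  Item 6: 0.3 * 0.7 = 0.21
  Item 7: 0.37 * 0.63 = 0.2331
  Item 8: 0.26 * 0.74 = 0.1924
Sum(p_i * q_i) = 0.1771 + 0.2059 + 0.2304 + 0.2211 + 0.2356 + 0.21 + 0.2331 + 0.1924 = 1.7056
KR-20 = (k/(k-1)) * (1 - Sum(p_i*q_i) / Var_total)
= (8/7) * (1 - 1.7056/2.89)
= 1.1429 * 0.4098
KR-20 = 0.4684

0.4684


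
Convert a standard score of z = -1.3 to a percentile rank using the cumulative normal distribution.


CDF(z) = 0.5 * (1 + erf(z/sqrt(2)))
erf(-0.9192) = -0.8064
CDF = 0.0968
Percentile rank = 0.0968 * 100 = 9.68

9.68


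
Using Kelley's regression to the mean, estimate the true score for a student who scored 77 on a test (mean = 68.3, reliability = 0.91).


T_est = rxx * X + (1 - rxx) * mean
T_est = 0.91 * 77 + 0.09 * 68.3
T_est = 70.07 + 6.147
T_est = 76.217

76.217


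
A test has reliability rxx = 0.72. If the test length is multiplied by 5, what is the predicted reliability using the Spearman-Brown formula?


r_new = (n * rxx) / (1 + (n-1) * rxx)
r_new = (5 * 0.72) / (1 + 4 * 0.72)
r_new = 3.6 / 3.88
r_new = 0.9278

0.9278


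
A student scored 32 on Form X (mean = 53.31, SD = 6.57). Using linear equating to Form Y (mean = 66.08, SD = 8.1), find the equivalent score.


slope = SD_Y / SD_X = 8.1 / 6.57 ~ 1.2329
intercept = mean_Y - slope * mean_X = 66.08 - (8.1 / 6.57) * 53.31 ~ 0.3553
Y = slope * X + intercept. To avoid rounding drift from the rounded slope/intercept, evaluate the equivalent form Y = mean_Y + SD_Y * (X - mean_X) / SD_X at full precision:
Y = 66.08 + 8.1 * (32 - 53.31) / 6.57
Y = 66.08 - 8.1 * 21.31 / 6.57
Y = 66.08 - 172.611 / 6.57
Y = 66.08 - 26.2726
Y = 39.8074

39.8074


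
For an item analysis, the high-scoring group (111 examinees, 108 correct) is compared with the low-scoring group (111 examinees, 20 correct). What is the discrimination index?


p_upper = 108/111 = 0.973
p_lower = 20/111 = 0.1802
D = 0.973 - 0.1802 = 0.7928

0.7928


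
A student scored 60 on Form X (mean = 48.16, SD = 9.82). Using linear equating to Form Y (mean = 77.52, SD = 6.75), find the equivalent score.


slope = SD_Y / SD_X = 6.75 / 9.82 ~ 0.6874
intercept = mean_Y - slope * mean_X = 77.52 - (6.75 / 9.82) * 48.16 ~ 44.4161
Y = slope * X + intercept. To avoid rounding drift from the rounded slope/intercept, evaluate the equivalent form Y = mean_Y + SD_Y * (X - mean_X) / SD_X at full precision:
Y = 77.52 + 6.75 * (60 - 48.16) / 9.82
Y = 77.52 + 6.75 * 11.84 / 9.82
Y = 77.52 + 79.92 / 9.82
Y = 77.52 + 8.1385
Y = 85.6585

85.6585


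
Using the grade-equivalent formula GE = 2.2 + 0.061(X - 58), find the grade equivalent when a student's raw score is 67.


raw - median = 67 - 58 = 9
slope * diff = 0.061 * 9 = 0.549
GE = 2.2 + 0.549
GE = 2.749

2.749


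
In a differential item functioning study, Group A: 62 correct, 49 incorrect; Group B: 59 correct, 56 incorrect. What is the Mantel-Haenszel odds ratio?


Odds_A = 62/49 = 1.2653
Odds_B = 59/56 = 1.0536
OR = Odds_A / Odds_B = 1.2653 / 1.0536
Exactly, OR = (62 * 56) / (49 * 59) = 3472 / 2891
OR = 1.201

1.201


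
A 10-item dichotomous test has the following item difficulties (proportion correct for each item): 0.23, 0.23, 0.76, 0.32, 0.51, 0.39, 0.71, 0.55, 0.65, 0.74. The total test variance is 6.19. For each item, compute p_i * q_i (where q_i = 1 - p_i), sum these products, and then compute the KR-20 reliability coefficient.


For each item, compute p_i * q_i:
  Item 1: 0.23 * 0.77 = 0.1771
  Item 2: 0.23 * 0.77 = 0.1771
  Item 3: 0.76 * 0.24 = 0.1824
  Item 4: 0.32 * 0.68 = 0.2176
  Item 5: 0.51 * 0.49 = 0.2499
  Item 6: 0.39 * 0.61 = 0.2379
  Item 7: 0.71 * 0.29 = 0.2059
  Item 8: 0.55 * 0.45 = 0.2475
  Item 9: 0.65 * 0.35 = 0.2275
  Item 10: 0.74 * 0.26 = 0.1924
Sum(p_i * q_i) = 0.1771 + 0.1771 + 0.1824 + 0.2176 + 0.2499 + 0.2379 + 0.2059 + 0.2475 + 0.2275 + 0.1924 = 2.1153
KR-20 = (k/(k-1)) * (1 - Sum(p_i*q_i) / Var_total)
= (10/9) * (1 - 2.1153/6.19)
= 1.1111 * 0.6583
KR-20 = 0.7314

0.7314


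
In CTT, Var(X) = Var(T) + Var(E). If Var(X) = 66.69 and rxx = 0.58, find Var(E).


var_true = rxx * var_obs = 0.58 * 66.69 = 38.6802
var_error = var_obs - var_true
var_error = 66.69 - 38.6802
var_error = 28.0098

28.0098


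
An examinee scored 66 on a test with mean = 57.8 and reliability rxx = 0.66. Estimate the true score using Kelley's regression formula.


T_est = rxx * X + (1 - rxx) * mean
T_est = 0.66 * 66 + 0.34 * 57.8
T_est = 43.56 + 19.652
T_est = 63.212

63.212


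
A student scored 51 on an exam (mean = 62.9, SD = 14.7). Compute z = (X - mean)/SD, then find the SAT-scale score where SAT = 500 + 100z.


z = (X - mean) / SD = (51 - 62.9) / 14.7
z = -11.9 / 14.7
z = -0.8095
SAT-scale = SAT = 500 + 100z
Carry z at full precision (z = -11.9 / 14.7) into the conversion:
SAT-scale = 500 + 100 * (-11.9 / 14.7) = 500 + -1190 / 14.7
SAT-scale = 500 + -80.9524
SAT-scale = 419.0476

419.0476


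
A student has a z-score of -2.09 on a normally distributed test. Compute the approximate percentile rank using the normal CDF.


CDF(z) = 0.5 * (1 + erf(z/sqrt(2)))
erf(-1.4779) = -0.9634
CDF = 0.0183
Percentile rank = 0.0183 * 100 = 1.83

1.83


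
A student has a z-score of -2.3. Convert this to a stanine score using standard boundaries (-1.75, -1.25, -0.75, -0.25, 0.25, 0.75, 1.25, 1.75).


Stanine boundaries: [-1.75, -1.25, -0.75, -0.25, 0.25, 0.75, 1.25, 1.75]
z = -2.3
Check each boundary:
  z < -1.75
  z < -1.25
  z < -0.75
  z < -0.25
  z < 0.25
  z < 0.75
  z < 1.25
  z < 1.75
Highest qualifying boundary gives stanine = 1

1


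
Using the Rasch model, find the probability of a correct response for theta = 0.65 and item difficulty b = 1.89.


theta - b = 0.65 - 1.89 = -1.24
exp(-(theta - b)) = exp(1.24) = 3.4556
P = 1 / (1 + 3.4556)
P = 0.2244

0.2244


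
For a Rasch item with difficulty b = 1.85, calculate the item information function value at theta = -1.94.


P = 1/(1+exp(-(-1.94-1.85))) = 0.0221
I = P*(1-P) = 0.0221 * 0.9779
I = 0.0216

0.0216


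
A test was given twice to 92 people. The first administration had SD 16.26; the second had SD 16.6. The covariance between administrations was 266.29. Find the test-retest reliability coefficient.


r = cov(X,Y) / (SD_X * SD_Y)
r = 266.29 / (16.26 * 16.6)
r = 266.29 / 269.916
r = 0.9866

0.9866


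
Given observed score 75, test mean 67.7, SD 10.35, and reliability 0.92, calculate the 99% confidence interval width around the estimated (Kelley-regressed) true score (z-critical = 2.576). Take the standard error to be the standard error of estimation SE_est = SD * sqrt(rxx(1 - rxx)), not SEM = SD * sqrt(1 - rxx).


True score estimate = 0.92*75 + 0.08*67.7 = 74.416
SE_est = SD * sqrt(rxx * (1 - rxx)) = 10.35 * sqrt(0.92 * 0.08) = 10.35 * sqrt(0.0736) = 2.807885
CI = T_est +/- z * SE_est, so width = 2 * z * SE_est = 2 * 2.576 * 2.807885
Width = 14.4662

14.4662


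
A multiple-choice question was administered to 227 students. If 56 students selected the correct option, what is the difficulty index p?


Item difficulty p = number correct / total examinees
p = 56 / 227
p = 0.2467

0.2467


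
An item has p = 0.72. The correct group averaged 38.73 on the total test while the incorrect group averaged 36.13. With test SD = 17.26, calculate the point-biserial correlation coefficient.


q = 1 - p = 0.28
rpb = ((M1 - M0) / SD) * sqrt(p * q)
rpb = ((38.73 - 36.13) / 17.26) * sqrt(0.72 * 0.28)
rpb = 0.0676

0.0676


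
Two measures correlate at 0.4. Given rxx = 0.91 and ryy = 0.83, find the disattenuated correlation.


r_corrected = rxy / sqrt(rxx * ryy)
= 0.4 / sqrt(0.91 * 0.83)
= 0.4 / sqrt(0.7553)
= 0.4 / 0.86908
r_corrected = 0.4603

0.4603


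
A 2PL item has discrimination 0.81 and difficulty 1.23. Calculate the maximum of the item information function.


For 2PL, max info at theta = b = 1.23
I_max = a^2 / 4 = 0.81^2 / 4
= 0.6561 / 4
I_max = 0.164

0.164


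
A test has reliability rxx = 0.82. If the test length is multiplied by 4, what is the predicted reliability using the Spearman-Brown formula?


r_new = (n * rxx) / (1 + (n-1) * rxx)
r_new = (4 * 0.82) / (1 + 3 * 0.82)
r_new = 3.28 / 3.46
r_new = 0.948

0.948


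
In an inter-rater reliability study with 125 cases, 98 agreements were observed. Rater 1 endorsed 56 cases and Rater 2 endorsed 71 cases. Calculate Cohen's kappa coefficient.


P_o = 98/125 = 0.784
P_e = (56*71 + 69*54) / 15625 = 0.492928
kappa = (P_o - P_e) / (1 - P_e)
kappa = (0.784 - 0.492928) / (1 - 0.492928)
kappa = 0.574

0.574


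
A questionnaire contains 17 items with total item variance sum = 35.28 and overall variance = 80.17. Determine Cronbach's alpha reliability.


alpha = (k/(k-1)) * (1 - sum(si^2)/s_total^2)
= (17/16) * (1 - 35.28/80.17)
alpha = 0.5949

0.5949


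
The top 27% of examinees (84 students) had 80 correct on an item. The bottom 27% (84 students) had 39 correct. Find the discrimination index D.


p_upper = 80/84 = 0.9524
p_lower = 39/84 = 0.4643
D = 0.9524 - 0.4643 = 0.4881

0.4881


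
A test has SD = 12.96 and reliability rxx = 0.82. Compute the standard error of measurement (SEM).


SEM = SD * sqrt(1 - rxx)
SEM = 12.96 * sqrt(1 - 0.82)
SEM = 12.96 * sqrt(0.18) = 12.96 * 0.424264
SEM = 5.4985

5.4985


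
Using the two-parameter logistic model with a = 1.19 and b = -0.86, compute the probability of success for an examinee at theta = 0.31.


a*(theta - b) = 1.19 * (0.31 - -0.86) = 1.3923
exp(-1.3923) = 0.2485
P = 1 / (1 + 0.2485)
P = 0.801

0.801


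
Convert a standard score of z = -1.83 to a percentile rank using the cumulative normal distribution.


CDF(z) = 0.5 * (1 + erf(z/sqrt(2)))
erf(-1.294) = -0.9328
CDF = 0.0336
Percentile rank = 0.0336 * 100 = 3.36

3.36


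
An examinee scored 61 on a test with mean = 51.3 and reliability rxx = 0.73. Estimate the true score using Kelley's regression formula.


T_est = rxx * X + (1 - rxx) * mean
T_est = 0.73 * 61 + 0.27 * 51.3
T_est = 44.53 + 13.851
T_est = 58.381

58.381


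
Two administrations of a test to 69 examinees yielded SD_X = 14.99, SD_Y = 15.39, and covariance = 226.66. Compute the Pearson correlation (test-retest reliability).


r = cov(X,Y) / (SD_X * SD_Y)
r = 226.66 / (14.99 * 15.39)
r = 226.66 / 230.6961
r = 0.9825

0.9825


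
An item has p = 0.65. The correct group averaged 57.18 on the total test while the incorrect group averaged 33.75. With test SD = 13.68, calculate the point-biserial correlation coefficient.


q = 1 - p = 0.35
rpb = ((M1 - M0) / SD) * sqrt(p * q)
rpb = ((57.18 - 33.75) / 13.68) * sqrt(0.65 * 0.35)
rpb = 0.8169

0.8169


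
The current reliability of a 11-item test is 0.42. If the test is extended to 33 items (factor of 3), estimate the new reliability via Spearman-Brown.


r_new = (n * rxx) / (1 + (n-1) * rxx)
r_new = (3 * 0.42) / (1 + 2 * 0.42)
r_new = 1.26 / 1.84
r_new = 0.6848

0.6848


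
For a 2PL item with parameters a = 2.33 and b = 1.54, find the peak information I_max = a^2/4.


For 2PL, max info at theta = b = 1.54
I_max = a^2 / 4 = 2.33^2 / 4
= 5.4289 / 4
I_max = 1.3572

1.3572


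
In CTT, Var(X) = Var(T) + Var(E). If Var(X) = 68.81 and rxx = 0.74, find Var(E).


var_true = rxx * var_obs = 0.74 * 68.81 = 50.9194
var_error = var_obs - var_true
var_error = 68.81 - 50.9194
var_error = 17.8906

17.8906


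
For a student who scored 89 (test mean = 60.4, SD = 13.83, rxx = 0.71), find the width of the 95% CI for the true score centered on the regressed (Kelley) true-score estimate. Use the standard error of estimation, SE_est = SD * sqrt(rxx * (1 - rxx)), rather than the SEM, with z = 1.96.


True score estimate = 0.71*89 + 0.29*60.4 = 80.706
SE_est = SD * sqrt(rxx * (1 - rxx)) = 13.83 * sqrt(0.71 * 0.29) = 13.83 * sqrt(0.2059) = 6.275529
CI = T_est +/- z * SE_est, so width = 2 * z * SE_est = 2 * 1.96 * 6.275529
Width = 24.6001

24.6001


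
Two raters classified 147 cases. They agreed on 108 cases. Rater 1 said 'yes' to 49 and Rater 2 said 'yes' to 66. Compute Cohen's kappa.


P_o = 108/147 = 0.734694
P_e = (49*66 + 98*81) / 21609 = 0.517007
kappa = (P_o - P_e) / (1 - P_e)
kappa = (0.734694 - 0.517007) / (1 - 0.517007)
kappa = 0.4507

0.4507


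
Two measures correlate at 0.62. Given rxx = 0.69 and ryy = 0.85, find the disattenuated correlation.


r_corrected = rxy / sqrt(rxx * ryy)
= 0.62 / sqrt(0.69 * 0.85)
= 0.62 / sqrt(0.5865)
= 0.62 / 0.765833
r_corrected = 0.8096

0.8096


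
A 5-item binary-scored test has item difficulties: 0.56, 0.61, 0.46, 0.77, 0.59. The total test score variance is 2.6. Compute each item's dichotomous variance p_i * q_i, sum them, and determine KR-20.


For each item, compute p_i * q_i:
  Item 1: 0.56 * 0.44 = 0.2464
  Item 2: 0.61 * 0.39 = 0.2379
  Item 3: 0.46 * 0.54 = 0.2484
  Item 4: 0.77 * 0.23 = 0.1771
  Item 5: 0.59 * 0.41 = 0.2419
Sum(p_i * q_i) = 0.2464 + 0.2379 + 0.2484 + 0.1771 + 0.2419 = 1.1517
KR-20 = (k/(k-1)) * (1 - Sum(p_i*q_i) / Var_total)
= (5/4) * (1 - 1.1517/2.6)
= 1.25 * 0.557
KR-20 = 0.6963

0.6963


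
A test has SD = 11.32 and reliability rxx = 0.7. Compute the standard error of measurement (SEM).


SEM = SD * sqrt(1 - rxx)
SEM = 11.32 * sqrt(1 - 0.7)
SEM = 11.32 * sqrt(0.3) = 11.32 * 0.547723
SEM = 6.2002

6.2002


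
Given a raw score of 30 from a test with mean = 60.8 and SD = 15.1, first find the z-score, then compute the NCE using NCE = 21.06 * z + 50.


z = (X - mean) / SD = (30 - 60.8) / 15.1
z = -30.8 / 15.1
z = -2.0397
NCE = NCE = 21.06z + 50
Carry z at full precision (z = -30.8 / 15.1) into the conversion:
NCE = 21.06 * (-30.8 / 15.1) + 50 = -648.648 / 15.1 + 50
NCE = -42.9568 + 50
NCE = 7.0432

7.0432


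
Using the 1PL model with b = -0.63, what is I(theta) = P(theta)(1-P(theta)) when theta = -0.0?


P = 1/(1+exp(-(-0.0--0.63))) = 0.6525
I = P*(1-P) = 0.6525 * 0.3475
I = 0.2267

0.2267


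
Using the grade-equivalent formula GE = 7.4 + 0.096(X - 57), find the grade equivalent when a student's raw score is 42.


raw - median = 42 - 57 = -15
slope * diff = 0.096 * -15 = -1.44
GE = 7.4 + -1.44
GE = 5.96

5.96


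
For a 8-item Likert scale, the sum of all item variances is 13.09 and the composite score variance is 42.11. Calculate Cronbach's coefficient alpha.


alpha = (k/(k-1)) * (1 - sum(si^2)/s_total^2)
= (8/7) * (1 - 13.09/42.11)
alpha = 0.7876

0.7876


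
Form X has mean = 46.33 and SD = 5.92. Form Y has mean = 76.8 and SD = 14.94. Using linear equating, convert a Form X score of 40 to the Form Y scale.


slope = SD_Y / SD_X = 14.94 / 5.92 ~ 2.5236
intercept = mean_Y - slope * mean_X = 76.8 - (14.94 / 5.92) * 46.33 ~ -40.1206
Y = slope * X + intercept. To avoid rounding drift from the rounded slope/intercept, evaluate the equivalent form Y = mean_Y + SD_Y * (X - mean_X) / SD_X at full precision:
Y = 76.8 + 14.94 * (40 - 46.33) / 5.92
Y = 76.8 - 14.94 * 6.33 / 5.92
Y = 76.8 - 94.5702 / 5.92
Y = 76.8 - 15.9747
Y = 60.8253

60.8253


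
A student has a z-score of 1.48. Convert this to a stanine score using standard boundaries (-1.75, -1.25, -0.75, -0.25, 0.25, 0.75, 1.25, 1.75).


Stanine boundaries: [-1.75, -1.25, -0.75, -0.25, 0.25, 0.75, 1.25, 1.75]
z = 1.48
Check each boundary:
  z >= -1.75 -> could be stanine 2
  z >= -1.25 -> could be stanine 3
  z >= -0.75 -> could be stanine 4
  z >= -0.25 -> could be stanine 5
  z >= 0.25 -> could be stanine 6
  z >= 0.75 -> could be stanine 7
  z >= 1.25 -> could be stanine 8
  z < 1.75
Highest qualifying boundary gives stanine = 8

8


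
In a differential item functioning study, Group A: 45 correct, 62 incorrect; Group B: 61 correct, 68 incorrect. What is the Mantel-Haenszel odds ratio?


Odds_A = 45/62 = 0.7258
Odds_B = 61/68 = 0.8971
OR = Odds_A / Odds_B = 0.7258 / 0.8971
Exactly, OR = (45 * 68) / (62 * 61) = 3060 / 3782
OR = 0.8091

0.8091


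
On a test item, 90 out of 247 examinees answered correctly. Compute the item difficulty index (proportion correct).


Item difficulty p = number correct / total examinees
p = 90 / 247
p = 0.3644

0.3644


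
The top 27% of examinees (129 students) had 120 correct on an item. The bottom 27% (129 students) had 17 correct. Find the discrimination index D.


p_upper = 120/129 = 0.9302
p_lower = 17/129 = 0.1318
D = 0.9302 - 0.1318 = 0.7984

0.7984


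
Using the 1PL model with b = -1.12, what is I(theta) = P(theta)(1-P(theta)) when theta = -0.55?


P = 1/(1+exp(-(-0.55--1.12))) = 0.6388
I = P*(1-P) = 0.6388 * 0.3612
I = 0.2307

0.2307


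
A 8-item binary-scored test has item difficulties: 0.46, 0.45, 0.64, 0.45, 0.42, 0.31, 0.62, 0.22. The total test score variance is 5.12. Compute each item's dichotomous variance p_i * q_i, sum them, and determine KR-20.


For each item, compute p_i * q_i:
  Item 1: 0.46 * 0.54 = 0.2484
  Item 2: 0.45 * 0.55 = 0.2475
  Item 3: 0.64 * 0.36 = 0.2304
  Item 4: 0.45 * 0.55 = 0.2475
  Item 5: 0.42 * 0.58 = 0.2436
  Item 6: 0.31 * 0.69 = 0.2139
  Item 7: 0.62 * 0.38 = 0.2356
  Item 8: 0.22 * 0.78 = 0.1716
Sum(p_i * q_i) = 0.2484 + 0.2475 + 0.2304 + 0.2475 + 0.2436 + 0.2139 + 0.2356 + 0.1716 = 1.8385
KR-20 = (k/(k-1)) * (1 - Sum(p_i*q_i) / Var_total)
= (8/7) * (1 - 1.8385/5.12)
= 1.1429 * 0.6409
KR-20 = 0.7325

0.7325


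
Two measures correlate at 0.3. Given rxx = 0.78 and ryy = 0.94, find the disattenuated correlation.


r_corrected = rxy / sqrt(rxx * ryy)
= 0.3 / sqrt(0.78 * 0.94)
= 0.3 / sqrt(0.7332)
= 0.3 / 0.856271
r_corrected = 0.3504

0.3504


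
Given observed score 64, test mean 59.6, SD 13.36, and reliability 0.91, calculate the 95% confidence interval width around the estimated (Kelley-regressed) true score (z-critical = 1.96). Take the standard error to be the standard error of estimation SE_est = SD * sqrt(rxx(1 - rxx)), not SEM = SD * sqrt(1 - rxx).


True score estimate = 0.91*64 + 0.09*59.6 = 63.604
SE_est = SD * sqrt(rxx * (1 - rxx)) = 13.36 * sqrt(0.91 * 0.09) = 13.36 * sqrt(0.0819) = 3.823388
CI = T_est +/- z * SE_est, so width = 2 * z * SE_est = 2 * 1.96 * 3.823388
Width = 14.9877

14.9877


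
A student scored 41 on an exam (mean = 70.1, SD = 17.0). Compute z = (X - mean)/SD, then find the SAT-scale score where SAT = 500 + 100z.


z = (X - mean) / SD = (41 - 70.1) / 17.0
z = -29.1 / 17.0
z = -1.7118
SAT-scale = SAT = 500 + 100z
Carry z at full precision (z = -29.1 / 17.0) into the conversion:
SAT-scale = 500 + 100 * (-29.1 / 17.0) = 500 + -2910 / 17.0
SAT-scale = 500 + -171.1765
SAT-scale = 328.8235

328.8235


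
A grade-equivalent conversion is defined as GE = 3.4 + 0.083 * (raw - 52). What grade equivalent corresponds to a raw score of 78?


raw - median = 78 - 52 = 26
slope * diff = 0.083 * 26 = 2.158
GE = 3.4 + 2.158
GE = 5.558

5.558


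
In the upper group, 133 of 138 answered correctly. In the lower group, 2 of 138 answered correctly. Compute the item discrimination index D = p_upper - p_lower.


p_upper = 133/138 = 0.9638
p_lower = 2/138 = 0.0145
D = 0.9638 - 0.0145 = 0.9493

0.9493


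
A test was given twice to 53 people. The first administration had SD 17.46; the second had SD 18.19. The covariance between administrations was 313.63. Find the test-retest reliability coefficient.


r = cov(X,Y) / (SD_X * SD_Y)
r = 313.63 / (17.46 * 18.19)
r = 313.63 / 317.5974
r = 0.9875

0.9875


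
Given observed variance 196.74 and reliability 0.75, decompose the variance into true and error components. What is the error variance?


var_true = rxx * var_obs = 0.75 * 196.74 = 147.555
var_error = var_obs - var_true
var_error = 196.74 - 147.555
var_error = 49.185

49.185


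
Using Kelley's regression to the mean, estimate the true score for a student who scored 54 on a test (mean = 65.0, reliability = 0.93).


T_est = rxx * X + (1 - rxx) * mean
T_est = 0.93 * 54 + 0.07 * 65.0
T_est = 50.22 + 4.55
T_est = 54.77

54.77


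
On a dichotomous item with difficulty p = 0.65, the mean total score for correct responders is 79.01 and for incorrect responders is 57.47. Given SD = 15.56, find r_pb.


q = 1 - p = 0.35
rpb = ((M1 - M0) / SD) * sqrt(p * q)
rpb = ((79.01 - 57.47) / 15.56) * sqrt(0.65 * 0.35)
rpb = 0.6603

0.6603


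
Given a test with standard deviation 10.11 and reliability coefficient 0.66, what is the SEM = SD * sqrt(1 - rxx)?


SEM = SD * sqrt(1 - rxx)
SEM = 10.11 * sqrt(1 - 0.66)
SEM = 10.11 * sqrt(0.34) = 10.11 * 0.583095
SEM = 5.8951

5.8951


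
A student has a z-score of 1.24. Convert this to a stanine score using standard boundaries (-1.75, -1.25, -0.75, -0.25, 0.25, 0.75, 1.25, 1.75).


Stanine boundaries: [-1.75, -1.25, -0.75, -0.25, 0.25, 0.75, 1.25, 1.75]
z = 1.24
Check each boundary:
  z >= -1.75 -> could be stanine 2
  z >= -1.25 -> could be stanine 3
  z >= -0.75 -> could be stanine 4
  z >= -0.25 -> could be stanine 5
  z >= 0.25 -> could be stanine 6
  z >= 0.75 -> could be stanine 7
  z < 1.25
  z < 1.75
Highest qualifying boundary gives stanine = 7

7


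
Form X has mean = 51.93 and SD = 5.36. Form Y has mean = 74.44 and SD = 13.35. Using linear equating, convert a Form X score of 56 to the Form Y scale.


slope = SD_Y / SD_X = 13.35 / 5.36 ~ 2.4907
intercept = mean_Y - slope * mean_X = 74.44 - (13.35 / 5.36) * 51.93 ~ -54.9006
Y = slope * X + intercept. To avoid rounding drift from the rounded slope/intercept, evaluate the equivalent form Y = mean_Y + SD_Y * (X - mean_X) / SD_X at full precision:
Y = 74.44 + 13.35 * (56 - 51.93) / 5.36
Y = 74.44 + 13.35 * 4.07 / 5.36
Y = 74.44 + 54.3345 / 5.36
Y = 74.44 + 10.137
Y = 84.577

84.577


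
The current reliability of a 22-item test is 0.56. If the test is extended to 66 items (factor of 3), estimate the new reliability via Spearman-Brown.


r_new = (n * rxx) / (1 + (n-1) * rxx)
r_new = (3 * 0.56) / (1 + 2 * 0.56)
r_new = 1.68 / 2.12
r_new = 0.7925

0.7925


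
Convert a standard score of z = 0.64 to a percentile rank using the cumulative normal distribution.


CDF(z) = 0.5 * (1 + erf(z/sqrt(2)))
erf(0.4525) = 0.4778
CDF = 0.7389
Percentile rank = 0.7389 * 100 = 73.89

73.89


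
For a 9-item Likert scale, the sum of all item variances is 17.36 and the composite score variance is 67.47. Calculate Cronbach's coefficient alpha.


alpha = (k/(k-1)) * (1 - sum(si^2)/s_total^2)
= (9/8) * (1 - 17.36/67.47)
alpha = 0.8355

0.8355


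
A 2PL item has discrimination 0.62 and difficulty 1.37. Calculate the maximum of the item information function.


For 2PL, max info at theta = b = 1.37
I_max = a^2 / 4 = 0.62^2 / 4
= 0.3844 / 4
I_max = 0.0961

0.0961


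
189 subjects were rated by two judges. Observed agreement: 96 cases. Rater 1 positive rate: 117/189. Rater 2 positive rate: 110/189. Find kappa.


P_o = 96/189 = 0.507937
P_e = (117*110 + 72*79) / 35721 = 0.519526
kappa = (P_o - P_e) / (1 - P_e)
kappa = (0.507937 - 0.519526) / (1 - 0.519526)
kappa = -0.0241

-0.0241


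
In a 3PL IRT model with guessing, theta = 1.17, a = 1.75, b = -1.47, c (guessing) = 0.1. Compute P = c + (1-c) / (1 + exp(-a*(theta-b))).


logit = 1.75*(1.17 - -1.47) = 4.62
P* = 1/(1 + exp(-4.62)) = 0.9902
P = 0.1 + (1 - 0.1) * 0.9902
P = 0.9912

0.9912


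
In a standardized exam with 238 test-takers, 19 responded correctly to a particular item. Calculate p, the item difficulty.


Item difficulty p = number correct / total examinees
p = 19 / 238
p = 0.0798

0.0798


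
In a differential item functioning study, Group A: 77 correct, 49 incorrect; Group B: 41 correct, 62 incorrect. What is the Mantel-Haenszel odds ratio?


Odds_A = 77/49 = 1.5714
Odds_B = 41/62 = 0.6613
OR = Odds_A / Odds_B = 1.5714 / 0.6613
Exactly, OR = (77 * 62) / (49 * 41) = 4774 / 2009
OR = 2.3763

2.3763


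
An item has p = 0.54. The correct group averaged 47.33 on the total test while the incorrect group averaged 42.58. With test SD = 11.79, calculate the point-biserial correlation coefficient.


q = 1 - p = 0.46
rpb = ((M1 - M0) / SD) * sqrt(p * q)
rpb = ((47.33 - 42.58) / 11.79) * sqrt(0.54 * 0.46)
rpb = 0.2008

0.2008


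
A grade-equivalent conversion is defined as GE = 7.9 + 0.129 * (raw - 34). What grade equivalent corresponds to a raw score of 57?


raw - median = 57 - 34 = 23
slope * diff = 0.129 * 23 = 2.967
GE = 7.9 + 2.967
GE = 10.867

10.867


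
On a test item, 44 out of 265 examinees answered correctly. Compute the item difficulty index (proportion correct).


Item difficulty p = number correct / total examinees
p = 44 / 265
p = 0.166

0.166


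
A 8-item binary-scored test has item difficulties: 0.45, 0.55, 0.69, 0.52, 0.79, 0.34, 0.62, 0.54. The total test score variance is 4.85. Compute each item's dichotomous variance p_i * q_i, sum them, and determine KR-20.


For each item, compute p_i * q_i:
  Item 1: 0.45 * 0.55 = 0.2475
  Item 2: 0.55 * 0.45 = 0.2475
  Item 3: 0.69 * 0.31 = 0.2139
  Item 4: 0.52 * 0.48 = 0.2496
  Item 5: 0.79 * 0.21 = 0.1659
  Item 6: 0.34 * 0.66 = 0.2244
  Item 7: 0.62 * 0.38 = 0.2356
  Item 8: 0.54 * 0.46 = 0.2484
Sum(p_i * q_i) = 0.2475 + 0.2475 + 0.2139 + 0.2496 + 0.1659 + 0.2244 + 0.2356 + 0.2484 = 1.8328
KR-20 = (k/(k-1)) * (1 - Sum(p_i*q_i) / Var_total)
= (8/7) * (1 - 1.8328/4.85)
= 1.1429 * 0.6221
KR-20 = 0.711

0.711


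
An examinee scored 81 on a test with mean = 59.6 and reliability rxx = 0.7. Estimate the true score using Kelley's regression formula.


T_est = rxx * X + (1 - rxx) * mean
T_est = 0.7 * 81 + 0.3 * 59.6
T_est = 56.7 + 17.88
T_est = 74.58

74.58


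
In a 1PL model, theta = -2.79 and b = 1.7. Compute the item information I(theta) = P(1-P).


P = 1/(1+exp(-(-2.79-1.7))) = 0.0111
I = P*(1-P) = 0.0111 * 0.9889
I = 0.011

0.011


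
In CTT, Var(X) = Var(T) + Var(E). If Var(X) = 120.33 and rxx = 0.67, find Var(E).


var_true = rxx * var_obs = 0.67 * 120.33 = 80.6211
var_error = var_obs - var_true
var_error = 120.33 - 80.6211
var_error = 39.7089

39.7089


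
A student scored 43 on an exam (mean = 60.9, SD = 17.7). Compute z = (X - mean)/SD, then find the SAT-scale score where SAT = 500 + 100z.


z = (X - mean) / SD = (43 - 60.9) / 17.7
z = -17.9 / 17.7
z = -1.0113
SAT-scale = SAT = 500 + 100z
Carry z at full precision (z = -17.9 / 17.7) into the conversion:
SAT-scale = 500 + 100 * (-17.9 / 17.7) = 500 + -1790 / 17.7
SAT-scale = 500 + -101.1299
SAT-scale = 398.8701

398.8701


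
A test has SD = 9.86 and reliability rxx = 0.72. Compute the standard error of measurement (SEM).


SEM = SD * sqrt(1 - rxx)
SEM = 9.86 * sqrt(1 - 0.72)
SEM = 9.86 * sqrt(0.28) = 9.86 * 0.52915
SEM = 5.2174

5.2174


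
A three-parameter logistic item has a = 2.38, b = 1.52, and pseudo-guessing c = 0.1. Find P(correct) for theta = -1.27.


logit = 2.38*(-1.27 - 1.52) = -6.6402
P* = 1/(1 + exp(--6.6402)) = 0.0013
P = 0.1 + (1 - 0.1) * 0.0013
P = 0.1012

0.1012


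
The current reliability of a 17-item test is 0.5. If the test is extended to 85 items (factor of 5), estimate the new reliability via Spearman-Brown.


r_new = (n * rxx) / (1 + (n-1) * rxx)
r_new = (5 * 0.5) / (1 + 4 * 0.5)
r_new = 2.5 / 3.0
r_new = 0.8333

0.8333


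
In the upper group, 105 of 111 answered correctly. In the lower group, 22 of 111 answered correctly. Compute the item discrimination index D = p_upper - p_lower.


p_upper = 105/111 = 0.9459
p_lower = 22/111 = 0.1982
D = 0.9459 - 0.1982 = 0.7477

0.7477
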